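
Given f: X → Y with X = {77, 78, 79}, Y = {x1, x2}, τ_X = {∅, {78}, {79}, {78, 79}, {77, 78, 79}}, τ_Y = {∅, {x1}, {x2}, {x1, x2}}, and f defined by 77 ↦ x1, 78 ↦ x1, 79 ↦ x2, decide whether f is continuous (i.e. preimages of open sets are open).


f is NOT continuous.

Compute f^{-1}(U) for each U ∈ τ_Y:
  U = ∅: f^{-1}(U) = ∅ ∈ τ_X ✓.
  U = {x1}: f^{-1}(U) = {77, 78} ∉ τ_X ✗.
  U = {x2}: f^{-1}(U) = {79} ∈ τ_X ✓.
  U = {x1, x2}: f^{-1}(U) = {77, 78, 79} ∈ τ_X ✓.
Found U = {x1} with f^{-1}(U) = {77, 78} not in τ_X. Therefore f is NOT continuous.


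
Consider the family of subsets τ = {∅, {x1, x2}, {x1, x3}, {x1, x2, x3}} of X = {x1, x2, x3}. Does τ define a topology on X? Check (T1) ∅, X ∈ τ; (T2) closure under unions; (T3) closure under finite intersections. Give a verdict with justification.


τ is NOT a topology on X.

Axiom (T1): ∅ ∈ τ? Yes; X ∈ τ? Yes.
Axiom (T2/T3): check pairwise unions and intersections of members of τ.
Counterexample for (T3): {x1, x2} ∩ {x1, x3} = {x1} ∉ τ. Therefore τ is NOT a topology.


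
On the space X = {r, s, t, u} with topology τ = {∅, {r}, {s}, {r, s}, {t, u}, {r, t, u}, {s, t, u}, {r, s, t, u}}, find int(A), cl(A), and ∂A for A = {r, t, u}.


int(A) = {r, t, u}, cl(A) = {r, t, u}, ∂A = ∅.

Closed sets in (X, τ) are complements of opens:
  closed(X, τ) = {∅, {r}, {s}, {r, s}, {t, u}, {r, t, u}, {s, t, u}, {r, s, t, u}}.
int(A) = ⋃ {U ∈ τ : U ⊆ A}. Opens contained in A: ∅, {r}, {t, u}, {r, t, u}.
Taking the union of these: int(A) = {r, t, u}.
cl(A) = ⋂ {C closed : A ⊆ C}. Closed sets containing A: {r, t, u}, {r, s, t, u}.
Intersecting these: cl(A) = {r, t, u}.
∂A = cl(A) ∖ int(A) = {r, t, u} ∖ {r, t, u} = ∅.


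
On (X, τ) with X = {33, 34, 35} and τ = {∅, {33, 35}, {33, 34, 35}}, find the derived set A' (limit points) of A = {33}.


A' = {34, 35}

For each x ∈ X, list the open sets U ∈ τ with x ∈ U, then check whether U ∩ (A ∖ {x}) ≠ ∅ for every such U.
  x = 33: open {33, 35} ∋ x has {33, 35} ∩ (A ∖ {33}) = ∅, so x is NOT a limit point.
  x = 34: opens ∋ x are {33, 34, 35}; each meets A ∖ {34}, so x IS a limit point.
  x = 35: opens ∋ x are {33, 35}, {33, 34, 35}; each meets A ∖ {35}, so x IS a limit point.
Collecting: A' = {34, 35}.


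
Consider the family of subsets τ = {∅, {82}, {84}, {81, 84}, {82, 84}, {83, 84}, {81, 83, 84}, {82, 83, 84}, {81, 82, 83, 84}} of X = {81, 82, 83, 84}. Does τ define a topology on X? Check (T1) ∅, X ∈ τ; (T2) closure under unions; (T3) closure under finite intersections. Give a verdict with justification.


τ is NOT a topology on X.

Axiom (T1): ∅ ∈ τ? Yes; X ∈ τ? Yes.
Axiom (T2/T3): check pairwise unions and intersections of members of τ.
Counterexample for (T2): {82} ∪ {81, 84} = {81, 82, 84} ∉ τ. Therefore τ is NOT a topology.


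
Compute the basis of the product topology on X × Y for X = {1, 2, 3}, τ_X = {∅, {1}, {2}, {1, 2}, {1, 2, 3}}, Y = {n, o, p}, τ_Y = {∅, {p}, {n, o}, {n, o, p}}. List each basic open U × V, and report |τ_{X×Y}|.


Basis B = {∅ × ∅, {1} × {p}, {2} × {p}, {1} × {n, o}, {1, 2} × {p}, {2} × {n, o}, {1} × {n, o, p}, {1, 2, 3} × {p}, {2} × {n, o, p}, {1, 2} × {n, o}, {1, 2} × {n, o, p}, {1, 2, 3} × {n, o}, {1, 2, 3} × {n, o, p}}; |τ_{X×Y}| = 25.

Enumerate products U × V with U ∈ τ_X, V ∈ τ_Y (deduplicated):
  ∅ × ∅ = {} (∅)
  {1} × {p} = {(1,p)}
  {2} × {p} = {(2,p)}
  {1} × {n, o} = {(1,n), (1,o)}
  {1, 2} × {p} = {(1,p), (2,p)}
  {2} × {n, o} = {(2,n), (2,o)}
  {1} × {n, o, p} = {(1,n), (1,o), (1,p)}
  {1, 2, 3} × {p} = {(1,p), (2,p), (3,p)}
  {2} × {n, o, p} = {(2,n), (2,o), (2,p)}
  {1, 2} × {n, o} = {(1,n), (1,o), (2,n), (2,o)}
  {1, 2} × {n, o, p} = {(1,n), (1,o), (1,p), (2,n), (2,o), (2,p)}
  {1, 2, 3} × {n, o} = {(1,n), (1,o), (2,n), (2,o), (3,n), (3,o)}
  {1, 2, 3} × {n, o, p} = {(1,n), (1,o), (1,p), (2,n), (2,o), (2,p), (3,n), (3,o), (3,p)}
These 13 distinct sets form the basis B.
Close under arbitrary unions to get τ_{X×Y}; counting gives |τ_{X×Y}| = 25.


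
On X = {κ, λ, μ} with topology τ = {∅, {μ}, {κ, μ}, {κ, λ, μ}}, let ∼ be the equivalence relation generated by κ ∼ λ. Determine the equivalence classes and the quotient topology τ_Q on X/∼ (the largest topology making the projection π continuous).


X/∼ = {[κ=λ], [μ]}; |τ_Q| = 3.

Equivalence classes: [κ=λ], [μ].
Quotient map π: X → X/∼ sends κ ↦ [κ=λ], λ ↦ [κ=λ], μ ↦ [μ].
For each subset V ⊆ X/∼, compute π^{-1}(V) ⊆ X and check whether π^{-1}(V) ∈ τ. V is open in τ_Q iff π^{-1}(V) ∈ τ.
  V = {}: π^{-1}(V) = ∅ ∈ τ ✓.
  V = {[κ=λ]}: π^{-1}(V) = {κ, λ} ∉ τ ✗.
  V = {[μ]}: π^{-1}(V) = {μ} ∈ τ ✓.
  V = {[κ=λ], [μ]}: π^{-1}(V) = {κ, λ, μ} ∈ τ ✓.
Open sets in the quotient: τ_Q = {{}, {[μ]}, {[κ=λ], [μ]}} (3 elements).


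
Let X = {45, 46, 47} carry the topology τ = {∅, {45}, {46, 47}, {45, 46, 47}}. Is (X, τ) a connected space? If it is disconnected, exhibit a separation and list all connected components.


(X, τ) is disconnected; components = [{45}, {46, 47}].

Find clopen sets (U ∈ τ with X ∖ U ∈ τ):
  U = ∅, X ∖ U = {45, 46, 47} — both open, so U is clopen.
  U = {45}, X ∖ U = {46, 47} — both open, so U is clopen.
  U = {46, 47}, X ∖ U = {45} — both open, so U is clopen.
  U = {45, 46, 47}, X ∖ U = ∅ — both open, so U is clopen.
Nontrivial clopen(s) exist: e.g. {46, 47}. So (X, τ) is disconnected.
Compute connected components by grouping points that agree on all clopens:
  component: {45}
  component: {46, 47}


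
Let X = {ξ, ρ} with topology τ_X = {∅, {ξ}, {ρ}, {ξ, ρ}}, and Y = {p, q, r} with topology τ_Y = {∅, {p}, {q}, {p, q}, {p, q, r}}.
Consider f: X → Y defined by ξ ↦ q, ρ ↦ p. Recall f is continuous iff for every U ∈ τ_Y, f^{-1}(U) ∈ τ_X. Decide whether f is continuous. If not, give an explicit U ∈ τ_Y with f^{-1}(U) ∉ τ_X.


f IS continuous.

Compute f^{-1}(U) for each U ∈ τ_Y:
  U = ∅: f^{-1}(U) = ∅ ∈ τ_X ✓.
  U = {p}: f^{-1}(U) = {ρ} ∈ τ_X ✓.
  U = {q}: f^{-1}(U) = {ξ} ∈ τ_X ✓.
  U = {p, q}: f^{-1}(U) = {ξ, ρ} ∈ τ_X ✓.
  U = {p, q, r}: f^{-1}(U) = {ξ, ρ} ∈ τ_X ✓.
Every preimage lies in τ_X, so f IS continuous.


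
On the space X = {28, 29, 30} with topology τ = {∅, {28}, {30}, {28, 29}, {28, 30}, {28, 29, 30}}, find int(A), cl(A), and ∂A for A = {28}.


int(A) = {28}, cl(A) = {28, 29}, ∂A = {29}.

Closed sets in (X, τ) are complements of opens:
  closed(X, τ) = {∅, {29}, {30}, {28, 29}, {29, 30}, {28, 29, 30}}.
int(A) = ⋃ {U ∈ τ : U ⊆ A}. Opens contained in A: ∅, {28}.
Taking the union of these: int(A) = {28}.
cl(A) = ⋂ {C closed : A ⊆ C}. Closed sets containing A: {28, 29}, {28, 29, 30}.
Intersecting these: cl(A) = {28, 29}.
∂A = cl(A) ∖ int(A) = {28, 29} ∖ {28} = {29}.


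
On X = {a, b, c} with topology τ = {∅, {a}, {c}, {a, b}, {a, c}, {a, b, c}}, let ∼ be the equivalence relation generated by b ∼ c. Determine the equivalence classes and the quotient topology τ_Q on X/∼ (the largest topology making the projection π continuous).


X/∼ = {[a], [b=c]}; |τ_Q| = 3.

Equivalence classes: [a], [b=c].
Quotient map π: X → X/∼ sends a ↦ [a], b ↦ [b=c], c ↦ [b=c].
For each subset V ⊆ X/∼, compute π^{-1}(V) ⊆ X and check whether π^{-1}(V) ∈ τ. V is open in τ_Q iff π^{-1}(V) ∈ τ.
  V = {}: π^{-1}(V) = ∅ ∈ τ ✓.
  V = {[a]}: π^{-1}(V) = {a} ∈ τ ✓.
  V = {[b=c]}: π^{-1}(V) = {b, c} ∉ τ ✗.
  V = {[a], [b=c]}: π^{-1}(V) = {a, b, c} ∈ τ ✓.
Open sets in the quotient: τ_Q = {{}, {[a]}, {[a], [b=c]}} (3 elements).


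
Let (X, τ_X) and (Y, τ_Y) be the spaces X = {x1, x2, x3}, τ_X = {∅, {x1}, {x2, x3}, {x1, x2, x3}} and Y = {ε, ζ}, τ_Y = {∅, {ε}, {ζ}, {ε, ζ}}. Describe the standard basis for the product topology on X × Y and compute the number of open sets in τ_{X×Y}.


Basis B = {∅ × ∅, {x1} × {ε}, {x1} × {ζ}, {x1} × {ε, ζ}, {x2, x3} × {ε}, {x2, x3} × {ζ}, {x1, x2, x3} × {ε}, {x1, x2, x3} × {ζ}, {x2, x3} × {ε, ζ}, {x1, x2, x3} × {ε, ζ}}; |τ_{X×Y}| = 16.

Enumerate products U × V with U ∈ τ_X, V ∈ τ_Y (deduplicated):
  ∅ × ∅ = {} (∅)
  {x1} × {ε} = {(x1,ε)}
  {x1} × {ζ} = {(x1,ζ)}
  {x1} × {ε, ζ} = {(x1,ε), (x1,ζ)}
  {x2, x3} × {ε} = {(x2,ε), (x3,ε)}
  {x2, x3} × {ζ} = {(x2,ζ), (x3,ζ)}
  {x1, x2, x3} × {ε} = {(x1,ε), (x2,ε), (x3,ε)}
  {x1, x2, x3} × {ζ} = {(x1,ζ), (x2,ζ), (x3,ζ)}
  {x2, x3} × {ε, ζ} = {(x2,ε), (x2,ζ), (x3,ε), (x3,ζ)}
  {x1, x2, x3} × {ε, ζ} = {(x1,ε), (x1,ζ), (x2,ε), (x2,ζ), (x3,ε), (x3,ζ)}
These 10 distinct sets form the basis B.
Close under arbitrary unions to get τ_{X×Y}; counting gives |τ_{X×Y}| = 16.


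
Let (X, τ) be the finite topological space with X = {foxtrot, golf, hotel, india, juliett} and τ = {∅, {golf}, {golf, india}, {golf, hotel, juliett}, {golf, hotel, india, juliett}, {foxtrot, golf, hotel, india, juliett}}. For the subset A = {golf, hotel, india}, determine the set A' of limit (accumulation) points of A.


A' = {foxtrot, hotel, india, juliett}

For each x ∈ X, list the open sets U ∈ τ with x ∈ U, then check whether U ∩ (A ∖ {x}) ≠ ∅ for every such U.
  x = foxtrot: opens ∋ x are {foxtrot, golf, hotel, india, juliett}; each meets A ∖ {foxtrot}, so x IS a limit point.
  x = golf: open {golf} ∋ x has {golf} ∩ (A ∖ {golf}) = ∅, so x is NOT a limit point.
  x = hotel: opens ∋ x are {golf, hotel, juliett}, {golf, hotel, india, juliett}, {foxtrot, golf, hotel, india, juliett}; each meets A ∖ {hotel}, so x IS a limit point.
  x = india: opens ∋ x are {golf, india}, {golf, hotel, india, juliett}, {foxtrot, golf, hotel, india, juliett}; each meets A ∖ {india}, so x IS a limit point.
  x = juliett: opens ∋ x are {golf, hotel, juliett}, {golf, hotel, india, juliett}, {foxtrot, golf, hotel, india, juliett}; each meets A ∖ {juliett}, so x IS a limit point.
Collecting: A' = {foxtrot, hotel, india, juliett}.


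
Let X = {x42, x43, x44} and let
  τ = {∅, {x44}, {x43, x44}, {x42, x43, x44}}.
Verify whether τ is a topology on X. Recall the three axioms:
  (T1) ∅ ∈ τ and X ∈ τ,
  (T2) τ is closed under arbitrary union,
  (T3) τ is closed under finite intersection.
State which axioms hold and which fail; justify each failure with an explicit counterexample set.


τ IS a topology on X.

Axiom (T1): ∅ ∈ τ? Yes; X ∈ τ? Yes.
Axiom (T2/T3): check pairwise unions and intersections of members of τ.
All pairwise intersections and unions checked — each lies in τ. Therefore τ satisfies (T1), (T2), (T3): it IS a topology on X.


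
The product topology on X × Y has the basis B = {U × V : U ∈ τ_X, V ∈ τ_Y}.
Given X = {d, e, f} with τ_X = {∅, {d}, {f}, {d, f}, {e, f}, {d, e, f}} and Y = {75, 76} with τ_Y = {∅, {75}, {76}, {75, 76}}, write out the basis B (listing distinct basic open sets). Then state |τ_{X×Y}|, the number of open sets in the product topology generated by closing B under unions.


Basis B = {∅ × ∅, {d} × {75}, {d} × {76}, {f} × {75}, {f} × {76}, {d} × {75, 76}, {d, f} × {75}, {d, f} × {76}, {e, f} × {75}, {e, f} × {76}, {f} × {75, 76}, {d, e, f} × {75}, {d, e, f} × {76}, {d, f} × {75, 76}, {e, f} × {75, 76}, {d, e, f} × {75, 76}}; |τ_{X×Y}| = 36.

Enumerate products U × V with U ∈ τ_X, V ∈ τ_Y (deduplicated):
  ∅ × ∅ = {} (∅)
  {d} × {75} = {(d,75)}
  {d} × {76} = {(d,76)}
  {f} × {75} = {(f,75)}
  {f} × {76} = {(f,76)}
  {d} × {75, 76} = {(d,75), (d,76)}
  {d, f} × {75} = {(d,75), (f,75)}
  {d, f} × {76} = {(d,76), (f,76)}
  {e, f} × {75} = {(e,75), (f,75)}
  {e, f} × {76} = {(e,76), (f,76)}
  {f} × {75, 76} = {(f,75), (f,76)}
  {d, e, f} × {75} = {(d,75), (e,75), (f,75)}
  {d, e, f} × {76} = {(d,76), (e,76), (f,76)}
  {d, f} × {75, 76} = {(d,75), (d,76), (f,75), (f,76)}
  {e, f} × {75, 76} = {(e,75), (e,76), (f,75), (f,76)}
  {d, e, f} × {75, 76} = {(d,75), (d,76), (e,75), (e,76), (f,75), (f,76)}
These 16 distinct sets form the basis B.
Close under arbitrary unions to get τ_{X×Y}; counting gives |τ_{X×Y}| = 36.


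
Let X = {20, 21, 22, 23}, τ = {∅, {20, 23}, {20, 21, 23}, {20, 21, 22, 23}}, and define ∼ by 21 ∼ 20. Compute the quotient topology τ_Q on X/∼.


X/∼ = {[20=21], [22], [23]}; |τ_Q| = 3.

Equivalence classes: [20=21], [22], [23].
Quotient map π: X → X/∼ sends 20 ↦ [20=21], 21 ↦ [20=21], 22 ↦ [22], 23 ↦ [23].
For each subset V ⊆ X/∼, compute π^{-1}(V) ⊆ X and check whether π^{-1}(V) ∈ τ. V is open in τ_Q iff π^{-1}(V) ∈ τ.
  V = {}: π^{-1}(V) = ∅ ∈ τ ✓.
  V = {[20=21]}: π^{-1}(V) = {20, 21} ∉ τ ✗.
  V = {[22]}: π^{-1}(V) = {22} ∉ τ ✗.
  V = {[20=21], [22]}: π^{-1}(V) = {20, 21, 22} ∉ τ ✗.
  V = {[23]}: π^{-1}(V) = {23} ∉ τ ✗.
  V = {[20=21], [23]}: π^{-1}(V) = {20, 21, 23} ∈ τ ✓.
  V = {[22], [23]}: π^{-1}(V) = {22, 23} ∉ τ ✗.
  V = {[20=21], [22], [23]}: π^{-1}(V) = {20, 21, 22, 23} ∈ τ ✓.
Open sets in the quotient: τ_Q = {{}, {[20=21], [23]}, {[20=21], [22], [23]}} (3 elements).


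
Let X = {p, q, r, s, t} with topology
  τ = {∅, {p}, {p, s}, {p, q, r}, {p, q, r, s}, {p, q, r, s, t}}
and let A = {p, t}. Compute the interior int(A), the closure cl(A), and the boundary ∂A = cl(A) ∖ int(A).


int(A) = {p}, cl(A) = {p, q, r, s, t}, ∂A = {q, r, s, t}.

Closed sets in (X, τ) are complements of opens:
  closed(X, τ) = {∅, {t}, {s, t}, {q, r, t}, {q, r, s, t}, {p, q, r, s, t}}.
int(A) = ⋃ {U ∈ τ : U ⊆ A}. Opens contained in A: ∅, {p}.
Taking the union of these: int(A) = {p}.
cl(A) = ⋂ {C closed : A ⊆ C}. Closed sets containing A: {p, q, r, s, t}.
Intersecting these: cl(A) = {p, q, r, s, t}.
∂A = cl(A) ∖ int(A) = {p, q, r, s, t} ∖ {p} = {q, r, s, t}.


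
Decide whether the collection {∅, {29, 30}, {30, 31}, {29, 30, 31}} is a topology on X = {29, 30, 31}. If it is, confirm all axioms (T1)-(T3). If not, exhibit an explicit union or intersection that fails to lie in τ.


τ is NOT a topology on X.

Axiom (T1): ∅ ∈ τ? Yes; X ∈ τ? Yes.
Axiom (T2/T3): check pairwise unions and intersections of members of τ.
Counterexample for (T3): {29, 30} ∩ {30, 31} = {30} ∉ τ. Therefore τ is NOT a topology.


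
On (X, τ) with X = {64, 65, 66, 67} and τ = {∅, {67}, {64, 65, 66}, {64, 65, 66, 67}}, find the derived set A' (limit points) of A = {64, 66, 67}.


A' = {64, 65, 66}

For each x ∈ X, list the open sets U ∈ τ with x ∈ U, then check whether U ∩ (A ∖ {x}) ≠ ∅ for every such U.
  x = 64: opens ∋ x are {64, 65, 66}, {64, 65, 66, 67}; each meets A ∖ {64}, so x IS a limit point.
  x = 65: opens ∋ x are {64, 65, 66}, {64, 65, 66, 67}; each meets A ∖ {65}, so x IS a limit point.
  x = 66: opens ∋ x are {64, 65, 66}, {64, 65, 66, 67}; each meets A ∖ {66}, so x IS a limit point.
  x = 67: open {67} ∋ x has {67} ∩ (A ∖ {67}) = ∅, so x is NOT a limit point.
Collecting: A' = {64, 65, 66}.


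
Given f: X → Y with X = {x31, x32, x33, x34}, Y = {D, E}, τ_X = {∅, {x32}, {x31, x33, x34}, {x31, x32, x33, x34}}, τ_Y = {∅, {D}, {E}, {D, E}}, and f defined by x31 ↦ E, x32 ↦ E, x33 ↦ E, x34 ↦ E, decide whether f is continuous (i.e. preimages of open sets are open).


f IS continuous.

Compute f^{-1}(U) for each U ∈ τ_Y:
  U = ∅: f^{-1}(U) = ∅ ∈ τ_X ✓.
  U = {D}: f^{-1}(U) = ∅ ∈ τ_X ✓.
  U = {E}: f^{-1}(U) = {x31, x32, x33, x34} ∈ τ_X ✓.
  U = {D, E}: f^{-1}(U) = {x31, x32, x33, x34} ∈ τ_X ✓.
Every preimage lies in τ_X, so f IS continuous.


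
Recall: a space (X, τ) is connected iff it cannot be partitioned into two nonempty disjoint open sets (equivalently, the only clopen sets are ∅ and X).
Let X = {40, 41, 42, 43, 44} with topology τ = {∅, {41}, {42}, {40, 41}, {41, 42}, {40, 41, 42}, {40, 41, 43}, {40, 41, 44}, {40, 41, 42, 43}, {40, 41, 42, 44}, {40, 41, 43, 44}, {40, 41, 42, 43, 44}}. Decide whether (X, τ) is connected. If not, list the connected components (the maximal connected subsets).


(X, τ) is disconnected; components = [{42}, {40, 41, 43, 44}].

Find clopen sets (U ∈ τ with X ∖ U ∈ τ):
  U = ∅, X ∖ U = {40, 41, 42, 43, 44} — both open, so U is clopen.
  U = {42}, X ∖ U = {40, 41, 43, 44} — both open, so U is clopen.
  U = {40, 41, 43, 44}, X ∖ U = {42} — both open, so U is clopen.
  U = {40, 41, 42, 43, 44}, X ∖ U = ∅ — both open, so U is clopen.
Nontrivial clopen(s) exist: e.g. {40, 41, 43, 44}. So (X, τ) is disconnected.
Compute connected components by grouping points that agree on all clopens:
  component: {42}
  component: {40, 41, 43, 44}


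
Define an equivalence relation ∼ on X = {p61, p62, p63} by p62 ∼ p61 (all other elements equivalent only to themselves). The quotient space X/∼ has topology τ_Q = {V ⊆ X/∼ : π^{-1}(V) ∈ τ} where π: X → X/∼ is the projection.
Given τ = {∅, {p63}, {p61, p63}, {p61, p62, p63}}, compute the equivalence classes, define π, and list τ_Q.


X/∼ = {[p61=p62], [p63]}; |τ_Q| = 3.

Equivalence classes: [p61=p62], [p63].
Quotient map π: X → X/∼ sends p61 ↦ [p61=p62], p62 ↦ [p61=p62], p63 ↦ [p63].
For each subset V ⊆ X/∼, compute π^{-1}(V) ⊆ X and check whether π^{-1}(V) ∈ τ. V is open in τ_Q iff π^{-1}(V) ∈ τ.
  V = {}: π^{-1}(V) = ∅ ∈ τ ✓.
  V = {[p61=p62]}: π^{-1}(V) = {p61, p62} ∉ τ ✗.
  V = {[p63]}: π^{-1}(V) = {p63} ∈ τ ✓.
  V = {[p61=p62], [p63]}: π^{-1}(V) = {p61, p62, p63} ∈ τ ✓.
Open sets in the quotient: τ_Q = {{}, {[p63]}, {[p61=p62], [p63]}} (3 elements).


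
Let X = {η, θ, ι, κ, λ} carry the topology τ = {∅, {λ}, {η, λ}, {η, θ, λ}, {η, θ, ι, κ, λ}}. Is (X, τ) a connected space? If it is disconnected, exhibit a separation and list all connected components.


(X, τ) is connected.

Find clopen sets (U ∈ τ with X ∖ U ∈ τ):
  U = ∅, X ∖ U = {η, θ, ι, κ, λ} — both open, so U is clopen.
  U = {η, θ, ι, κ, λ}, X ∖ U = ∅ — both open, so U is clopen.
Only trivial clopens (∅ and X) exist, so (X, τ) is connected.
Compute connected components by grouping points that agree on all clopens:
  component: {η, θ, ι, κ, λ}


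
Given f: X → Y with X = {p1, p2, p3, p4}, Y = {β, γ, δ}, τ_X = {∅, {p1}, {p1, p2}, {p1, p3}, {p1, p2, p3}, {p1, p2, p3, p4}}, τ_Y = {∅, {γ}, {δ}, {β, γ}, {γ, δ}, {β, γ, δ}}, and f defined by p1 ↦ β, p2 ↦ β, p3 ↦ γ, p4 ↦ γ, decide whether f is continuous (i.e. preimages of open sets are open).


f is NOT continuous.

Compute f^{-1}(U) for each U ∈ τ_Y:
  U = ∅: f^{-1}(U) = ∅ ∈ τ_X ✓.
  U = {γ}: f^{-1}(U) = {p3, p4} ∉ τ_X ✗.
  U = {δ}: f^{-1}(U) = ∅ ∈ τ_X ✓.
  U = {β, γ}: f^{-1}(U) = {p1, p2, p3, p4} ∈ τ_X ✓.
  U = {γ, δ}: f^{-1}(U) = {p3, p4} ∉ τ_X ✗.
  U = {β, γ, δ}: f^{-1}(U) = {p1, p2, p3, p4} ∈ τ_X ✓.
Found U = {γ} with f^{-1}(U) = {p3, p4} not in τ_X. Therefore f is NOT continuous.


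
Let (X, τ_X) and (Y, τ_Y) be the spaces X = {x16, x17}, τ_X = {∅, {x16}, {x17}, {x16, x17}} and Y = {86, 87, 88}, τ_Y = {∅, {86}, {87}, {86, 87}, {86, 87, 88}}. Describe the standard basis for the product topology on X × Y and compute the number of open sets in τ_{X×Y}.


Basis B = {∅ × ∅, {x16} × {86}, {x16} × {87}, {x17} × {86}, {x17} × {87}, {x16} × {86, 87}, {x16, x17} × {86}, {x16, x17} × {87}, {x17} × {86, 87}, {x16} × {86, 87, 88}, {x17} × {86, 87, 88}, {x16, x17} × {86, 87}, {x16, x17} × {86, 87, 88}}; |τ_{X×Y}| = 25.

Enumerate products U × V with U ∈ τ_X, V ∈ τ_Y (deduplicated):
  ∅ × ∅ = {} (∅)
  {x16} × {86} = {(x16,86)}
  {x16} × {87} = {(x16,87)}
  {x17} × {86} = {(x17,86)}
  {x17} × {87} = {(x17,87)}
  {x16} × {86, 87} = {(x16,86), (x16,87)}
  {x16, x17} × {86} = {(x16,86), (x17,86)}
  {x16, x17} × {87} = {(x16,87), (x17,87)}
  {x17} × {86, 87} = {(x17,86), (x17,87)}
  {x16} × {86, 87, 88} = {(x16,86), (x16,87), (x16,88)}
  {x17} × {86, 87, 88} = {(x17,86), (x17,87), (x17,88)}
  {x16, x17} × {86, 87} = {(x16,86), (x16,87), (x17,86), (x17,87)}
  {x16, x17} × {86, 87, 88} = {(x16,86), (x16,87), (x16,88), (x17,86), (x17,87), (x17,88)}
These 13 distinct sets form the basis B.
Close under arbitrary unions to get τ_{X×Y}; counting gives |τ_{X×Y}| = 25.


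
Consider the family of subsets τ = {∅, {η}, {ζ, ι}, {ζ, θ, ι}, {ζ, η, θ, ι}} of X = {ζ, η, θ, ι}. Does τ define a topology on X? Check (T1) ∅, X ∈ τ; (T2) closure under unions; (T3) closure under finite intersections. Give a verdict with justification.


τ is NOT a topology on X.

Axiom (T1): ∅ ∈ τ? Yes; X ∈ τ? Yes.
Axiom (T2/T3): check pairwise unions and intersections of members of τ.
Counterexample for (T2): {η} ∪ {ζ, ι} = {ζ, η, ι} ∉ τ. Therefore τ is NOT a topology.


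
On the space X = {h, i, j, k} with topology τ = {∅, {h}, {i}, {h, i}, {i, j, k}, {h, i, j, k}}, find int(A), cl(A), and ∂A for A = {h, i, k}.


int(A) = {h, i}, cl(A) = {h, i, j, k}, ∂A = {j, k}.

Closed sets in (X, τ) are complements of opens:
  closed(X, τ) = {∅, {h}, {j, k}, {h, j, k}, {i, j, k}, {h, i, j, k}}.
int(A) = ⋃ {U ∈ τ : U ⊆ A}. Opens contained in A: ∅, {h}, {i}, {h, i}.
Taking the union of these: int(A) = {h, i}.
cl(A) = ⋂ {C closed : A ⊆ C}. Closed sets containing A: {h, i, j, k}.
Intersecting these: cl(A) = {h, i, j, k}.
∂A = cl(A) ∖ int(A) = {h, i, j, k} ∖ {h, i} = {j, k}.


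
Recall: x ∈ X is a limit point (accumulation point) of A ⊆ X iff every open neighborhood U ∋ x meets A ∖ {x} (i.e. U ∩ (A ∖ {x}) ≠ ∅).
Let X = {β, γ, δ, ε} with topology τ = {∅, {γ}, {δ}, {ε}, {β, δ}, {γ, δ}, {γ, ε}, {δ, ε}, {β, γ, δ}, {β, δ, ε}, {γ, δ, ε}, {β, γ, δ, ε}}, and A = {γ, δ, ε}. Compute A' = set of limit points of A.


A' = {β}

For each x ∈ X, list the open sets U ∈ τ with x ∈ U, then check whether U ∩ (A ∖ {x}) ≠ ∅ for every such U.
  x = β: opens ∋ x are {β, δ}, {β, γ, δ}, {β, δ, ε}, {β, γ, δ, ε}; each meets A ∖ {β}, so x IS a limit point.
  x = γ: open {γ} ∋ x has {γ} ∩ (A ∖ {γ}) = ∅, so x is NOT a limit point.
  x = δ: open {δ} ∋ x has {δ} ∩ (A ∖ {δ}) = ∅, so x is NOT a limit point.
  x = ε: open {ε} ∋ x has {ε} ∩ (A ∖ {ε}) = ∅, so x is NOT a limit point.
Collecting: A' = {β}.


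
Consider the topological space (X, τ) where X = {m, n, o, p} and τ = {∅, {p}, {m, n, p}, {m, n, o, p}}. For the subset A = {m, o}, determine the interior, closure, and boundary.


int(A) = ∅, cl(A) = {m, n, o}, ∂A = {m, n, o}.

Closed sets in (X, τ) are complements of opens:
  closed(X, τ) = {∅, {o}, {m, n, o}, {m, n, o, p}}.
int(A) = ⋃ {U ∈ τ : U ⊆ A}. Opens contained in A: ∅.
Taking the union of these: int(A) = ∅.
cl(A) = ⋂ {C closed : A ⊆ C}. Closed sets containing A: {m, n, o}, {m, n, o, p}.
Intersecting these: cl(A) = {m, n, o}.
∂A = cl(A) ∖ int(A) = {m, n, o} ∖ ∅ = {m, n, o}.


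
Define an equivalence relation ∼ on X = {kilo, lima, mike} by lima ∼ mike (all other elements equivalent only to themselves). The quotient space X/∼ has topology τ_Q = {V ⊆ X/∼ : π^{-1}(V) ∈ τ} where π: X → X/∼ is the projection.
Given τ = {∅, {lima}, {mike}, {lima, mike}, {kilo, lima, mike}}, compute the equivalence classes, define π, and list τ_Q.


X/∼ = {[kilo], [lima=mike]}; |τ_Q| = 3.

Equivalence classes: [kilo], [lima=mike].
Quotient map π: X → X/∼ sends kilo ↦ [kilo], lima ↦ [lima=mike], mike ↦ [lima=mike].
For each subset V ⊆ X/∼, compute π^{-1}(V) ⊆ X and check whether π^{-1}(V) ∈ τ. V is open in τ_Q iff π^{-1}(V) ∈ τ.
  V = {}: π^{-1}(V) = ∅ ∈ τ ✓.
  V = {[kilo]}: π^{-1}(V) = {kilo} ∉ τ ✗.
  V = {[lima=mike]}: π^{-1}(V) = {lima, mike} ∈ τ ✓.
  V = {[kilo], [lima=mike]}: π^{-1}(V) = {kilo, lima, mike} ∈ τ ✓.
Open sets in the quotient: τ_Q = {{}, {[lima=mike]}, {[kilo], [lima=mike]}} (3 elements).


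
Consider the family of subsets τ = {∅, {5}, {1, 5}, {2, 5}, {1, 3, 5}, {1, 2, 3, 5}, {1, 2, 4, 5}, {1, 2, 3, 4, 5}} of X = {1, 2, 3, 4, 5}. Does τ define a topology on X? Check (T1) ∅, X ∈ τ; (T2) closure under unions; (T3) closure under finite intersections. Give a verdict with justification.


τ is NOT a topology on X.

Axiom (T1): ∅ ∈ τ? Yes; X ∈ τ? Yes.
Axiom (T2/T3): check pairwise unions and intersections of members of τ.
Counterexample for (T2): {1, 5} ∪ {2, 5} = {1, 2, 5} ∉ τ. Therefore τ is NOT a topology.


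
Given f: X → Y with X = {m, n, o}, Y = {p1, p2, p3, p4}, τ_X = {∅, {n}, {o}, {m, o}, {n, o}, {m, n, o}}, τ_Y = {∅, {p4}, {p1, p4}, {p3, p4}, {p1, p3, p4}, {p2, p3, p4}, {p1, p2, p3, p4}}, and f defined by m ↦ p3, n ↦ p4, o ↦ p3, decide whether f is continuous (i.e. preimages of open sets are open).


f IS continuous.

Compute f^{-1}(U) for each U ∈ τ_Y:
  U = ∅: f^{-1}(U) = ∅ ∈ τ_X ✓.
  U = {p4}: f^{-1}(U) = {n} ∈ τ_X ✓.
  U = {p1, p4}: f^{-1}(U) = {n} ∈ τ_X ✓.
  U = {p3, p4}: f^{-1}(U) = {m, n, o} ∈ τ_X ✓.
  U = {p1, p3, p4}: f^{-1}(U) = {m, n, o} ∈ τ_X ✓.
  U = {p2, p3, p4}: f^{-1}(U) = {m, n, o} ∈ τ_X ✓.
  U = {p1, p2, p3, p4}: f^{-1}(U) = {m, n, o} ∈ τ_X ✓.
Every preimage lies in τ_X, so f IS continuous.


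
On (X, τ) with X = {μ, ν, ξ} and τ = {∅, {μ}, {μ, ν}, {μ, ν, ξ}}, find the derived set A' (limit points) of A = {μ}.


A' = {ν, ξ}

For each x ∈ X, list the open sets U ∈ τ with x ∈ U, then check whether U ∩ (A ∖ {x}) ≠ ∅ for every such U.
  x = μ: open {μ} ∋ x has {μ} ∩ (A ∖ {μ}) = ∅, so x is NOT a limit point.
  x = ν: opens ∋ x are {μ, ν}, {μ, ν, ξ}; each meets A ∖ {ν}, so x IS a limit point.
  x = ξ: opens ∋ x are {μ, ν, ξ}; each meets A ∖ {ξ}, so x IS a limit point.
Collecting: A' = {ν, ξ}.


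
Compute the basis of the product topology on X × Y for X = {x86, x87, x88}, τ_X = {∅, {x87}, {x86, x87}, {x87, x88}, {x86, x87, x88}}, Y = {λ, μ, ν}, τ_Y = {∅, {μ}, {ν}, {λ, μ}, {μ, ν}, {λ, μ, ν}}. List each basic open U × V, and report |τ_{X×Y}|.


Basis B = {∅ × ∅, {x87} × {μ}, {x87} × {ν}, {x86, x87} × {μ}, {x86, x87} × {ν}, {x87} × {λ, μ}, {x87} × {μ, ν}, {x87, x88} × {μ}, {x87, x88} × {ν}, {x86, x87, x88} × {μ}, {x86, x87, x88} × {ν}, {x87} × {λ, μ, ν}, {x86, x87} × {λ, μ}, {x86, x87} × {μ, ν}, {x87, x88} × {λ, μ}, {x87, x88} × {μ, ν}, {x86, x87} × {λ, μ, ν}, {x86, x87, x88} × {λ, μ}, {x86, x87, x88} × {μ, ν}, {x87, x88} × {λ, μ, ν}, {x86, x87, x88} × {λ, μ, ν}}; |τ_{X×Y}| = 70.

Enumerate products U × V with U ∈ τ_X, V ∈ τ_Y (deduplicated):
  ∅ × ∅ = {} (∅)
  {x87} × {μ} = {(x87,μ)}
  {x87} × {ν} = {(x87,ν)}
  {x86, x87} × {μ} = {(x86,μ), (x87,μ)}
  {x86, x87} × {ν} = {(x86,ν), (x87,ν)}
  {x87} × {λ, μ} = {(x87,λ), (x87,μ)}
  {x87} × {μ, ν} = {(x87,μ), (x87,ν)}
  {x87, x88} × {μ} = {(x87,μ), (x88,μ)}
  {x87, x88} × {ν} = {(x87,ν), (x88,ν)}
  {x86, x87, x88} × {μ} = {(x86,μ), (x87,μ), (x88,μ)}
  {x86, x87, x88} × {ν} = {(x86,ν), (x87,ν), (x88,ν)}
  {x87} × {λ, μ, ν} = {(x87,λ), (x87,μ), (x87,ν)}
  {x86, x87} × {λ, μ} = {(x86,λ), (x86,μ), (x87,λ), (x87,μ)}
  {x86, x87} × {μ, ν} = {(x86,μ), (x86,ν), (x87,μ), (x87,ν)}
  {x87, x88} × {λ, μ} = {(x87,λ), (x87,μ), (x88,λ), (x88,μ)}
  {x87, x88} × {μ, ν} = {(x87,μ), (x87,ν), (x88,μ), (x88,ν)}
  {x86, x87} × {λ, μ, ν} = {(x86,λ), (x86,μ), (x86,ν), (x87,λ), (x87,μ), (x87,ν)}
  {x86, x87, x88} × {λ, μ} = {(x86,λ), (x86,μ), (x87,λ), (x87,μ), (x88,λ), (x88,μ)}
  {x86, x87, x88} × {μ, ν} = {(x86,μ), (x86,ν), (x87,μ), (x87,ν), (x88,μ), (x88,ν)}
  {x87, x88} × {λ, μ, ν} = {(x87,λ), (x87,μ), (x87,ν), (x88,λ), (x88,μ), (x88,ν)}
  {x86, x87, x88} × {λ, μ, ν} = {(x86,λ), (x86,μ), (x86,ν), (x87,λ), (x87,μ), (x87,ν), (x88,λ), (x88,μ), (x88,ν)}
These 21 distinct sets form the basis B.
Close under arbitrary unions to get τ_{X×Y}; counting gives |τ_{X×Y}| = 70.


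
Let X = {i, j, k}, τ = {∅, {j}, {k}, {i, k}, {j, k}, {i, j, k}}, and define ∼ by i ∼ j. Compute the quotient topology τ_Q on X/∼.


X/∼ = {[i=j], [k]}; |τ_Q| = 3.

Equivalence classes: [i=j], [k].
Quotient map π: X → X/∼ sends i ↦ [i=j], j ↦ [i=j], k ↦ [k].
For each subset V ⊆ X/∼, compute π^{-1}(V) ⊆ X and check whether π^{-1}(V) ∈ τ. V is open in τ_Q iff π^{-1}(V) ∈ τ.
  V = {}: π^{-1}(V) = ∅ ∈ τ ✓.
  V = {[i=j]}: π^{-1}(V) = {i, j} ∉ τ ✗.
  V = {[k]}: π^{-1}(V) = {k} ∈ τ ✓.
  V = {[i=j], [k]}: π^{-1}(V) = {i, j, k} ∈ τ ✓.
Open sets in the quotient: τ_Q = {{}, {[k]}, {[i=j], [k]}} (3 elements).


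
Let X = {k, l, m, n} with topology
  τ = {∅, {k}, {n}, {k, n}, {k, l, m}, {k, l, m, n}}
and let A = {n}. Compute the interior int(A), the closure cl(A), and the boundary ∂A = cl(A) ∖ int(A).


int(A) = {n}, cl(A) = {n}, ∂A = ∅.

Closed sets in (X, τ) are complements of opens:
  closed(X, τ) = {∅, {n}, {l, m}, {k, l, m}, {l, m, n}, {k, l, m, n}}.
int(A) = ⋃ {U ∈ τ : U ⊆ A}. Opens contained in A: ∅, {n}.
Taking the union of these: int(A) = {n}.
cl(A) = ⋂ {C closed : A ⊆ C}. Closed sets containing A: {n}, {l, m, n}, {k, l, m, n}.
Intersecting these: cl(A) = {n}.
∂A = cl(A) ∖ int(A) = {n} ∖ {n} = ∅.


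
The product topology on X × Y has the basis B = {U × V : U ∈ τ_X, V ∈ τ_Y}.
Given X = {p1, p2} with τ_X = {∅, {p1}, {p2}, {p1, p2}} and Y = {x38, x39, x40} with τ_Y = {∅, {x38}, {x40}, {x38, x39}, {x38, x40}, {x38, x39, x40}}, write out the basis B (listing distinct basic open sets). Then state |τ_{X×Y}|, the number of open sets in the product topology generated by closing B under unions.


Basis B = {∅ × ∅, {p1} × {x38}, {p1} × {x40}, {p2} × {x38}, {p2} × {x40}, {p1} × {x38, x39}, {p1} × {x38, x40}, {p1, p2} × {x38}, {p1, p2} × {x40}, {p2} × {x38, x39}, {p2} × {x38, x40}, {p1} × {x38, x39, x40}, {p2} × {x38, x39, x40}, {p1, p2} × {x38, x39}, {p1, p2} × {x38, x40}, {p1, p2} × {x38, x39, x40}}; |τ_{X×Y}| = 36.

Enumerate products U × V with U ∈ τ_X, V ∈ τ_Y (deduplicated):
  ∅ × ∅ = {} (∅)
  {p1} × {x38} = {(p1,x38)}
  {p1} × {x40} = {(p1,x40)}
  {p2} × {x38} = {(p2,x38)}
  {p2} × {x40} = {(p2,x40)}
  {p1} × {x38, x39} = {(p1,x38), (p1,x39)}
  {p1} × {x38, x40} = {(p1,x38), (p1,x40)}
  {p1, p2} × {x38} = {(p1,x38), (p2,x38)}
  {p1, p2} × {x40} = {(p1,x40), (p2,x40)}
  {p2} × {x38, x39} = {(p2,x38), (p2,x39)}
  {p2} × {x38, x40} = {(p2,x38), (p2,x40)}
  {p1} × {x38, x39, x40} = {(p1,x38), (p1,x39), (p1,x40)}
  {p2} × {x38, x39, x40} = {(p2,x38), (p2,x39), (p2,x40)}
  {p1, p2} × {x38, x39} = {(p1,x38), (p1,x39), (p2,x38), (p2,x39)}
  {p1, p2} × {x38, x40} = {(p1,x38), (p1,x40), (p2,x38), (p2,x40)}
  {p1, p2} × {x38, x39, x40} = {(p1,x38), (p1,x39), (p1,x40), (p2,x38), (p2,x39), (p2,x40)}
These 16 distinct sets form the basis B.
Close under arbitrary unions to get τ_{X×Y}; counting gives |τ_{X×Y}| = 36.


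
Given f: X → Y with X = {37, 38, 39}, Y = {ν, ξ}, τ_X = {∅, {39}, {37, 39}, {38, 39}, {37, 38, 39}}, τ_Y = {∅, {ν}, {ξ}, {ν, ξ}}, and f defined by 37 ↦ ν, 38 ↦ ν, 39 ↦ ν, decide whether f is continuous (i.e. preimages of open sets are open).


f IS continuous.

Compute f^{-1}(U) for each U ∈ τ_Y:
  U = ∅: f^{-1}(U) = ∅ ∈ τ_X ✓.
  U = {ν}: f^{-1}(U) = {37, 38, 39} ∈ τ_X ✓.
  U = {ξ}: f^{-1}(U) = ∅ ∈ τ_X ✓.
  U = {ν, ξ}: f^{-1}(U) = {37, 38, 39} ∈ τ_X ✓.
Every preimage lies in τ_X, so f IS continuous.


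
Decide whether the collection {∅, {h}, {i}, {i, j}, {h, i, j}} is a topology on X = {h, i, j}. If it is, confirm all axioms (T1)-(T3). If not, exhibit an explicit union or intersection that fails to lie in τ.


τ is NOT a topology on X.

Axiom (T1): ∅ ∈ τ? Yes; X ∈ τ? Yes.
Axiom (T2/T3): check pairwise unions and intersections of members of τ.
Counterexample for (T2): {h} ∪ {i} = {h, i} ∉ τ. Therefore τ is NOT a topology.


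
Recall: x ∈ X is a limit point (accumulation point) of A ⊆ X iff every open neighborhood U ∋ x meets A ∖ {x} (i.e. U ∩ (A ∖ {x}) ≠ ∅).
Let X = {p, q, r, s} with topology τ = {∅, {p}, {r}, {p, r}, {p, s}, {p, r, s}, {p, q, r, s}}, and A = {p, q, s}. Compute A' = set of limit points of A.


A' = {q, s}

For each x ∈ X, list the open sets U ∈ τ with x ∈ U, then check whether U ∩ (A ∖ {x}) ≠ ∅ for every such U.
  x = p: open {p} ∋ x has {p} ∩ (A ∖ {p}) = ∅, so x is NOT a limit point.
  x = q: opens ∋ x are {p, q, r, s}; each meets A ∖ {q}, so x IS a limit point.
  x = r: open {r} ∋ x has {r} ∩ (A ∖ {r}) = ∅, so x is NOT a limit point.
  x = s: opens ∋ x are {p, s}, {p, r, s}, {p, q, r, s}; each meets A ∖ {s}, so x IS a limit point.
Collecting: A' = {q, s}.


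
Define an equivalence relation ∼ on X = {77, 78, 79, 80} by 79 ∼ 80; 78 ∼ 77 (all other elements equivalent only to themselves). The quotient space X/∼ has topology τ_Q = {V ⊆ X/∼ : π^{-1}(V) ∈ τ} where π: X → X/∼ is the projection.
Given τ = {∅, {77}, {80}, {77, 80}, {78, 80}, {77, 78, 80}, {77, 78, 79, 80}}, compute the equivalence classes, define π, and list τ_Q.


X/∼ = {[77=78], [79=80]}; |τ_Q| = 2.

Equivalence classes: [77=78], [79=80].
Quotient map π: X → X/∼ sends 77 ↦ [77=78], 78 ↦ [77=78], 79 ↦ [79=80], 80 ↦ [79=80].
For each subset V ⊆ X/∼, compute π^{-1}(V) ⊆ X and check whether π^{-1}(V) ∈ τ. V is open in τ_Q iff π^{-1}(V) ∈ τ.
  V = {}: π^{-1}(V) = ∅ ∈ τ ✓.
  V = {[77=78]}: π^{-1}(V) = {77, 78} ∉ τ ✗.
  V = {[79=80]}: π^{-1}(V) = {79, 80} ∉ τ ✗.
  V = {[77=78], [79=80]}: π^{-1}(V) = {77, 78, 79, 80} ∈ τ ✓.
Open sets in the quotient: τ_Q = {{}, {[77=78], [79=80]}} (2 elements).


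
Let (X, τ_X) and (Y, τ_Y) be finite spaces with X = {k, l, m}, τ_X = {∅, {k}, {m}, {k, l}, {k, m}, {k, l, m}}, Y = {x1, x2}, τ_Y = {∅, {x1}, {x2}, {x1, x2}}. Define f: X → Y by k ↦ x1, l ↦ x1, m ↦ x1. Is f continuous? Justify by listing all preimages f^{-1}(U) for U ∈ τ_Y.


f IS continuous.

Compute f^{-1}(U) for each U ∈ τ_Y:
  U = ∅: f^{-1}(U) = ∅ ∈ τ_X ✓.
  U = {x1}: f^{-1}(U) = {k, l, m} ∈ τ_X ✓.
  U = {x2}: f^{-1}(U) = ∅ ∈ τ_X ✓.
  U = {x1, x2}: f^{-1}(U) = {k, l, m} ∈ τ_X ✓.
Every preimage lies in τ_X, so f IS continuous.


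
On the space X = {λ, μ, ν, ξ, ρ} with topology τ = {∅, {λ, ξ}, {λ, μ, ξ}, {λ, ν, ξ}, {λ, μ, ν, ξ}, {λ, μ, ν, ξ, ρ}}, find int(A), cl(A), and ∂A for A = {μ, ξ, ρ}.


int(A) = ∅, cl(A) = {λ, μ, ν, ξ, ρ}, ∂A = {λ, μ, ν, ξ, ρ}.

Closed sets in (X, τ) are complements of opens:
  closed(X, τ) = {∅, {ρ}, {μ, ρ}, {ν, ρ}, {μ, ν, ρ}, {λ, μ, ν, ξ, ρ}}.
int(A) = ⋃ {U ∈ τ : U ⊆ A}. Opens contained in A: ∅.
Taking the union of these: int(A) = ∅.
cl(A) = ⋂ {C closed : A ⊆ C}. Closed sets containing A: {λ, μ, ν, ξ, ρ}.
Intersecting these: cl(A) = {λ, μ, ν, ξ, ρ}.
∂A = cl(A) ∖ int(A) = {λ, μ, ν, ξ, ρ} ∖ ∅ = {λ, μ, ν, ξ, ρ}.


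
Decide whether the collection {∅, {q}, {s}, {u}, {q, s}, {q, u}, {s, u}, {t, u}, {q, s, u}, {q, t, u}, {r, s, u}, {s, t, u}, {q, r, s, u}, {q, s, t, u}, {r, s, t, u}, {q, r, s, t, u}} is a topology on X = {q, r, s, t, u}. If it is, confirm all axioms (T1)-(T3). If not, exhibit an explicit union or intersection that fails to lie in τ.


τ IS a topology on X.

Axiom (T1): ∅ ∈ τ? Yes; X ∈ τ? Yes.
Axiom (T2/T3): check pairwise unions and intersections of members of τ.
All pairwise intersections and unions checked — each lies in τ. Therefore τ satisfies (T1), (T2), (T3): it IS a topology on X.


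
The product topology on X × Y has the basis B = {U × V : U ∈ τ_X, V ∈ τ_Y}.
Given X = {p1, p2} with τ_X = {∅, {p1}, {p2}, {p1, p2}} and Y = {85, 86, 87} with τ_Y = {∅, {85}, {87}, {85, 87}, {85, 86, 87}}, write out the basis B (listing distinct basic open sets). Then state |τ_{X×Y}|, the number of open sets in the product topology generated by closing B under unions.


Basis B = {∅ × ∅, {p1} × {85}, {p1} × {87}, {p2} × {85}, {p2} × {87}, {p1} × {85, 87}, {p1, p2} × {85}, {p1, p2} × {87}, {p2} × {85, 87}, {p1} × {85, 86, 87}, {p2} × {85, 86, 87}, {p1, p2} × {85, 87}, {p1, p2} × {85, 86, 87}}; |τ_{X×Y}| = 25.

Enumerate products U × V with U ∈ τ_X, V ∈ τ_Y (deduplicated):
  ∅ × ∅ = {} (∅)
  {p1} × {85} = {(p1,85)}
  {p1} × {87} = {(p1,87)}
  {p2} × {85} = {(p2,85)}
  {p2} × {87} = {(p2,87)}
  {p1} × {85, 87} = {(p1,85), (p1,87)}
  {p1, p2} × {85} = {(p1,85), (p2,85)}
  {p1, p2} × {87} = {(p1,87), (p2,87)}
  {p2} × {85, 87} = {(p2,85), (p2,87)}
  {p1} × {85, 86, 87} = {(p1,85), (p1,86), (p1,87)}
  {p2} × {85, 86, 87} = {(p2,85), (p2,86), (p2,87)}
  {p1, p2} × {85, 87} = {(p1,85), (p1,87), (p2,85), (p2,87)}
  {p1, p2} × {85, 86, 87} = {(p1,85), (p1,86), (p1,87), (p2,85), (p2,86), (p2,87)}
These 13 distinct sets form the basis B.
Close under arbitrary unions to get τ_{X×Y}; counting gives |τ_{X×Y}| = 25.


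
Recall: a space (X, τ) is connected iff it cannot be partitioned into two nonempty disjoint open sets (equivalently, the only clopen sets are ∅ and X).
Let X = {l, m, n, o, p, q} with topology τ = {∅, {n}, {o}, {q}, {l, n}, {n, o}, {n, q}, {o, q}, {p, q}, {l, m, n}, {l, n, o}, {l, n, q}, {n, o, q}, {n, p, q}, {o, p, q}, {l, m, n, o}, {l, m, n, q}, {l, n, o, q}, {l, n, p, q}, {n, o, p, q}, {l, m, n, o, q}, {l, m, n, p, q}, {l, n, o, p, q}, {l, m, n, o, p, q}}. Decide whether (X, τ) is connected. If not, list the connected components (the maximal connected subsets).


(X, τ) is disconnected; components = [{o}, {p, q}, {l, m, n}].

Find clopen sets (U ∈ τ with X ∖ U ∈ τ):
  U = ∅, X ∖ U = {l, m, n, o, p, q} — both open, so U is clopen.
  U = {o}, X ∖ U = {l, m, n, p, q} — both open, so U is clopen.
  U = {p, q}, X ∖ U = {l, m, n, o} — both open, so U is clopen.
  U = {l, m, n}, X ∖ U = {o, p, q} — both open, so U is clopen.
  U = {o, p, q}, X ∖ U = {l, m, n} — both open, so U is clopen.
  U = {l, m, n, o}, X ∖ U = {p, q} — both open, so U is clopen.
  U = {l, m, n, p, q}, X ∖ U = {o} — both open, so U is clopen.
  U = {l, m, n, o, p, q}, X ∖ U = ∅ — both open, so U is clopen.
Nontrivial clopen(s) exist: e.g. {l, m, n, p, q}. So (X, τ) is disconnected.
Compute connected components by grouping points that agree on all clopens:
  component: {o}
  component: {p, q}
  component: {l, m, n}


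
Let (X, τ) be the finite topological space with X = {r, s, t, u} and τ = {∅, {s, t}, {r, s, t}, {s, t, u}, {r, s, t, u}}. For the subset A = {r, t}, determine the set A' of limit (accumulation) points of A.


A' = {r, s, u}

For each x ∈ X, list the open sets U ∈ τ with x ∈ U, then check whether U ∩ (A ∖ {x}) ≠ ∅ for every such U.
  x = r: opens ∋ x are {r, s, t}, {r, s, t, u}; each meets A ∖ {r}, so x IS a limit point.
  x = s: opens ∋ x are {s, t}, {r, s, t}, {s, t, u}, {r, s, t, u}; each meets A ∖ {s}, so x IS a limit point.
  x = t: open {s, t} ∋ x has {s, t} ∩ (A ∖ {t}) = ∅, so x is NOT a limit point.
  x = u: opens ∋ x are {s, t, u}, {r, s, t, u}; each meets A ∖ {u}, so x IS a limit point.
Collecting: A' = {r, s, u}.


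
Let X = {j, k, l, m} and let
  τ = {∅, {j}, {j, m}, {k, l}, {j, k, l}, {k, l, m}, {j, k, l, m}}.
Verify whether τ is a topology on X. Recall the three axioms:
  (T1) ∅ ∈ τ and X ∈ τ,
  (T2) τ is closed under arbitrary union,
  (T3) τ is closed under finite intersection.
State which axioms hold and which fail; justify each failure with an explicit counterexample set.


τ is NOT a topology on X.

Axiom (T1): ∅ ∈ τ? Yes; X ∈ τ? Yes.
Axiom (T2/T3): check pairwise unions and intersections of members of τ.
Counterexample for (T3): {j, m} ∩ {k, l, m} = {m} ∉ τ. Therefore τ is NOT a topology.
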